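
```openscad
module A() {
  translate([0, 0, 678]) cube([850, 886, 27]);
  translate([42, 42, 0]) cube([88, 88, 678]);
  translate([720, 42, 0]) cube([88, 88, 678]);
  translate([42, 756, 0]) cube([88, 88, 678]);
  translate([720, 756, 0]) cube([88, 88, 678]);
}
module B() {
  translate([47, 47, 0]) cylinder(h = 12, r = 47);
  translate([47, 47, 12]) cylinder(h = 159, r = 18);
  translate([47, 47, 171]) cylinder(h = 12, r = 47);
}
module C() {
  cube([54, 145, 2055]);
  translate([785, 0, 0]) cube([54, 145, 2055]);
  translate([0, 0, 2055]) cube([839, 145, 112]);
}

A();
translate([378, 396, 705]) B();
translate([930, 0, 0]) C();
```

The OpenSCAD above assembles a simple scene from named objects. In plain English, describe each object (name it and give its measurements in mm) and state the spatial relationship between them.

A is a table: top 850 mm (x) × 886 mm (y), 27 mm thick, upper face at z = 705 mm, on four 88×88 mm square legs, each inset 42 mm from the nearest pair of top edges, running from z = 0 to the bottom of the top.

B is a spool: two coaxial disc flanges of radius 47 mm and thickness 12 mm, joined by a core cylinder of radius 18 mm and height 159 mm. The lower flange rests on z = 0 and the three cylinders share a vertical axis.

C is a rectangular door frame: two vertical jambs of 54×145 mm section, 2055 mm tall, with a clear opening 731 mm wide between their inner faces. A header 112 mm tall and 145 mm deep lies on top of the jambs and spans the full outside width.

The spool is on top of the table, centred. The door frame is on the floor beside the table on its +x side.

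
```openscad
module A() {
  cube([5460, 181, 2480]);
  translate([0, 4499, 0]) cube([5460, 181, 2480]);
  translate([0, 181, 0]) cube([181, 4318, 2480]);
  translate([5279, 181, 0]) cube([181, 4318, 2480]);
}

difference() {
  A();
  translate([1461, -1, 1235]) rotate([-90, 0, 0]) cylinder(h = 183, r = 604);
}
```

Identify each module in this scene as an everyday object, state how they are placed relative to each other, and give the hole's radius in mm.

The subtracted cylinder has r = 604 mm.

A is a house frame. The house frame has a circular hole through its front wall. The hole's radius is 604 mm.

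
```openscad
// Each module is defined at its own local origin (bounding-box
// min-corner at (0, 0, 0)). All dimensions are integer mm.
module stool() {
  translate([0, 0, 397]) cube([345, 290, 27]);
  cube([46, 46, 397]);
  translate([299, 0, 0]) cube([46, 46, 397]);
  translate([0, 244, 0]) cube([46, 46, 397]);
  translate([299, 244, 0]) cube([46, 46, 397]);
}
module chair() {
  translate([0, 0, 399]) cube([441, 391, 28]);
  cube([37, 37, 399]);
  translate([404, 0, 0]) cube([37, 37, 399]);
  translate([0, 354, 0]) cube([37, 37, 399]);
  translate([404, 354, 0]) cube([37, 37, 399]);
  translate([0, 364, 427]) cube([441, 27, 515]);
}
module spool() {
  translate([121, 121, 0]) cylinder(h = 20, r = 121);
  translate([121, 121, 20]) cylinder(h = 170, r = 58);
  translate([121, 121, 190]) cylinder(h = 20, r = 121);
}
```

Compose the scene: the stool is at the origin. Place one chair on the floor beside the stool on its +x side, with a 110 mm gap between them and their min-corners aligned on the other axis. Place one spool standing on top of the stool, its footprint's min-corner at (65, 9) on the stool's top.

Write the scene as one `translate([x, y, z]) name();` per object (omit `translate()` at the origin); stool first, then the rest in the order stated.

stool();
translate([455, 0, 0]) chair();
translate([65, 9, 424]) spool();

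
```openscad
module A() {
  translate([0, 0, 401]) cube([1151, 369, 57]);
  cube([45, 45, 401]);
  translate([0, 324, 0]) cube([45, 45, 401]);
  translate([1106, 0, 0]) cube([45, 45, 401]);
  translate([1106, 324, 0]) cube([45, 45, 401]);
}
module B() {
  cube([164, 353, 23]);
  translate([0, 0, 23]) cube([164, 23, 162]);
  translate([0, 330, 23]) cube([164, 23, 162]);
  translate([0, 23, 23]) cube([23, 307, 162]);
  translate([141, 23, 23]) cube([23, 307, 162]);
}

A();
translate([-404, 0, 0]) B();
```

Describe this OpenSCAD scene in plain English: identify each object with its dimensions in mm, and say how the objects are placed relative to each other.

A is a bench: a 1151×369 mm seat slab, 57 mm thick, top at z = 458 mm, on four 45×45 mm square legs flush with the seat corners and standing on z = 0.

B is an open-topped rectangular box: outside dimensions 164×353×185 mm, with a uniform wall and base thickness of 23 mm. The base is a full 164×353 slab on the floor; four walls sit on top of the base. The front and back walls (the −y and +y sides) span the full width; the two side walls fit between them.

The open box is on the floor beside the bench on its −x side.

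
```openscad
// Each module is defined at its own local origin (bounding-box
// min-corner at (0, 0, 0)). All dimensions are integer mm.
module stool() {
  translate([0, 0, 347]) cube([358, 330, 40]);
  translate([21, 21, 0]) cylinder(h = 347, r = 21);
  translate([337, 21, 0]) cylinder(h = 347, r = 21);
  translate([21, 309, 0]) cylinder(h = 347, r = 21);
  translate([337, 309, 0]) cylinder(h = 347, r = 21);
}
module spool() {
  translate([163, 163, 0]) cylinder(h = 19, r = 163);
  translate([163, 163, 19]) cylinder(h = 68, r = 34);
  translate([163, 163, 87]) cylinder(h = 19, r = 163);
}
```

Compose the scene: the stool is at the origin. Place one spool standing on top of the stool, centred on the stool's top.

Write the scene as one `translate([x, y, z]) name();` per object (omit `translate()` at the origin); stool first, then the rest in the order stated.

stool();
translate([16, 2, 387]) spool();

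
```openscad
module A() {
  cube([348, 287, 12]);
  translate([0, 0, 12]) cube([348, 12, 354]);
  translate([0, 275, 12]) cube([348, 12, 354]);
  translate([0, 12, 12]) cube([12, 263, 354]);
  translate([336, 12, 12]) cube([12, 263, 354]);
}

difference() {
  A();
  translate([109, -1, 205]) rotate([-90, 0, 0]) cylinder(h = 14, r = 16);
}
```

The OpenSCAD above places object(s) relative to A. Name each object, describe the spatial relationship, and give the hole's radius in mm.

A is an open box. The open box has a circular hole through its front wall. The hole's radius is 16 mm.

The subtracted cylinder has r = 16 mm.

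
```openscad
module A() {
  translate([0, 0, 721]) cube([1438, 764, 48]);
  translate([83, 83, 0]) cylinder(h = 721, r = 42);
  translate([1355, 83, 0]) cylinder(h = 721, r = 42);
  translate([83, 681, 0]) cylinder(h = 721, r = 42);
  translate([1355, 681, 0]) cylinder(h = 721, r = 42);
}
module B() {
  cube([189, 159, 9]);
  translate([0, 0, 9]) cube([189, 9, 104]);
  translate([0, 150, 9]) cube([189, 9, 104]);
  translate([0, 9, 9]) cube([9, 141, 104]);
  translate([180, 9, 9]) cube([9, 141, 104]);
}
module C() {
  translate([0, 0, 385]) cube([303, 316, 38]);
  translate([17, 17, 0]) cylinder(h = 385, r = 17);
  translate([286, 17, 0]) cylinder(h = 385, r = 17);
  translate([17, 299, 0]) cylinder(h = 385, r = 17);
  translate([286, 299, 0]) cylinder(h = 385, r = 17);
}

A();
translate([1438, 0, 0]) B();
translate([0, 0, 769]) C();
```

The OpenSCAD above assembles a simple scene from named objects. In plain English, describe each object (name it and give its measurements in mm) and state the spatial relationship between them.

A is a rectangular dining table. The top is 1438×764×48 mm with its upper surface at z = 769 mm. It stands on four round legs of 84 mm diameter, each leg's bounding box inset 41 mm from the nearest pair of top edges, running from the floor to the underside of the top.

B is an open-topped rectangular box: outside dimensions 189×159×113 mm, with a uniform wall and base thickness of 9 mm. The base is a full 189×159 slab on the floor; four walls sit on top of the base. The front and back walls (the −y and +y sides) span the full width; the two side walls fit between them.

C is a four-legged stool. The seat is 303×316 mm, 38 mm thick, top at z = 423 mm. It stands on four round legs, each 34 mm in diameter, from z = 0 to the seat underside, each leg's axis is inset half a diameter from the nearest pair of seat edges (so the leg's bounding box is flush with the corner).

The open box is against the table's +x side, with their −y faces flush. The stool is on top of the table.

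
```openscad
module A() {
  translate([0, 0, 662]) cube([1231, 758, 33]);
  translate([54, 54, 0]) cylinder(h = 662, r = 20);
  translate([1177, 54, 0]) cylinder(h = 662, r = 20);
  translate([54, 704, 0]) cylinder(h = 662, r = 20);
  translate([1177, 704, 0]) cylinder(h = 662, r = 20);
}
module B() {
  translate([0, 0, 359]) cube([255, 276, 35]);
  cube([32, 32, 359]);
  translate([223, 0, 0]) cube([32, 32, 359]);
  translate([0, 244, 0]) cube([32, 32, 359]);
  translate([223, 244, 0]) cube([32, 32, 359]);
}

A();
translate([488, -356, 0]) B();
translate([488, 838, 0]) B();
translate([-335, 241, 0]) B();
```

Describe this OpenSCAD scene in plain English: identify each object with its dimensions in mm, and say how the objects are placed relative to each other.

A is a rectangular dining table. The top is 1231×758×33 mm with its upper surface at z = 695 mm. It stands on four round legs of 40 mm diameter, each leg's bounding box inset 34 mm from the nearest pair of top edges, running from the floor to the underside of the top.

B is a four-legged stool. The seat is 255×276 mm, 35 mm thick, top at z = 394 mm. It stands on four square legs, each 32×32 mm in cross-section, from z = 0 to the seat underside, each flush with a corner of the seat.

Three stools sit around the table at the −y, +y, −x sides.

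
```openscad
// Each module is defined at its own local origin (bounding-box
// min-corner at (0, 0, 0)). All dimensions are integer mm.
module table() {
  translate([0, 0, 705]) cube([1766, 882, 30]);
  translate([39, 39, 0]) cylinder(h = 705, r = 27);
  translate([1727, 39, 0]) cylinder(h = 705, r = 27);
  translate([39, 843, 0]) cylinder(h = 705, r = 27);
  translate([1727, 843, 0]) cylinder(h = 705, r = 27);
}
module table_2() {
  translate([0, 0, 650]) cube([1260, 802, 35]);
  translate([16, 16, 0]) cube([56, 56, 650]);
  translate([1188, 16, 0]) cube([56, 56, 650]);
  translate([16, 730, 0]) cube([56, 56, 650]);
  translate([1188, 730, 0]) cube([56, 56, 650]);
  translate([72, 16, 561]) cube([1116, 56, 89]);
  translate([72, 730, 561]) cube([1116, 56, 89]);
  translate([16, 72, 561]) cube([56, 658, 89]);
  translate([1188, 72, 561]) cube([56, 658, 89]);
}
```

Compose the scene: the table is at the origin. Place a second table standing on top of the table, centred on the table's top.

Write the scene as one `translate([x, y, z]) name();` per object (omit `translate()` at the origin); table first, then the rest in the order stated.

table();
translate([253, 40, 735]) table_2();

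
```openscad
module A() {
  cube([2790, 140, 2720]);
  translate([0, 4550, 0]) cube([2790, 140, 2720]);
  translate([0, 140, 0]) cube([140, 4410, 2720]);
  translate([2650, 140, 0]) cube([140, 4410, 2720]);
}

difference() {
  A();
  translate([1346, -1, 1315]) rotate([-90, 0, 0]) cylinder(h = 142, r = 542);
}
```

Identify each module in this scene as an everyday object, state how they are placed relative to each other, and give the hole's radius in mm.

The subtracted cylinder has r = 542 mm.

A is a house frame. The house frame has a circular hole through its front wall. The hole's radius is 542 mm.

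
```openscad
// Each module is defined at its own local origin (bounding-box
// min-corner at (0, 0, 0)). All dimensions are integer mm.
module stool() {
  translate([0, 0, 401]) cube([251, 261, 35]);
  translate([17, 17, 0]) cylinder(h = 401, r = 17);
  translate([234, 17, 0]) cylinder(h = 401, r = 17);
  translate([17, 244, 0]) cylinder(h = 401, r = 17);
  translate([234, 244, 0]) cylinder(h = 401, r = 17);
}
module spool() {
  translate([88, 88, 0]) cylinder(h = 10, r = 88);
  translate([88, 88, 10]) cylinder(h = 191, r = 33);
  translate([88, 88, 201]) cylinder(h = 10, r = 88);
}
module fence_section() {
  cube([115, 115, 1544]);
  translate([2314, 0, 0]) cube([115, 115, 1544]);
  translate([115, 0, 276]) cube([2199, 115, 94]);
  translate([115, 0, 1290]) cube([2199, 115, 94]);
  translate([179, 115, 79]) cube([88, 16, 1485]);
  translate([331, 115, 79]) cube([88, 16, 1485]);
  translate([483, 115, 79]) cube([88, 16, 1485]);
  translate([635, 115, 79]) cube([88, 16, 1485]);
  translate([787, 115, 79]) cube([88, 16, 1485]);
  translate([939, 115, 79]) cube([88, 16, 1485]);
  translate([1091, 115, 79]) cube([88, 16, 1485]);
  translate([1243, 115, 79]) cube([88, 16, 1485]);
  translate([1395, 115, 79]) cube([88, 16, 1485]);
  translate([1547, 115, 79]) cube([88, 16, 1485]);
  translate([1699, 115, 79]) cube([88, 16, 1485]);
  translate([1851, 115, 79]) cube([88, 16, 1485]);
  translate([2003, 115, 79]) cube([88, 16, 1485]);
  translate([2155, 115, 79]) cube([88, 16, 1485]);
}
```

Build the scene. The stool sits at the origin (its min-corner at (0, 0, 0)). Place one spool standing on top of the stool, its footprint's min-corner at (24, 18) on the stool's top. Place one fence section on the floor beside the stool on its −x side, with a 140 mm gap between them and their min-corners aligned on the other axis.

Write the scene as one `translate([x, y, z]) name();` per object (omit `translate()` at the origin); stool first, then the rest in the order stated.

stool();
translate([24, 18, 436]) spool();
translate([-2569, 0, 0]) fence_section();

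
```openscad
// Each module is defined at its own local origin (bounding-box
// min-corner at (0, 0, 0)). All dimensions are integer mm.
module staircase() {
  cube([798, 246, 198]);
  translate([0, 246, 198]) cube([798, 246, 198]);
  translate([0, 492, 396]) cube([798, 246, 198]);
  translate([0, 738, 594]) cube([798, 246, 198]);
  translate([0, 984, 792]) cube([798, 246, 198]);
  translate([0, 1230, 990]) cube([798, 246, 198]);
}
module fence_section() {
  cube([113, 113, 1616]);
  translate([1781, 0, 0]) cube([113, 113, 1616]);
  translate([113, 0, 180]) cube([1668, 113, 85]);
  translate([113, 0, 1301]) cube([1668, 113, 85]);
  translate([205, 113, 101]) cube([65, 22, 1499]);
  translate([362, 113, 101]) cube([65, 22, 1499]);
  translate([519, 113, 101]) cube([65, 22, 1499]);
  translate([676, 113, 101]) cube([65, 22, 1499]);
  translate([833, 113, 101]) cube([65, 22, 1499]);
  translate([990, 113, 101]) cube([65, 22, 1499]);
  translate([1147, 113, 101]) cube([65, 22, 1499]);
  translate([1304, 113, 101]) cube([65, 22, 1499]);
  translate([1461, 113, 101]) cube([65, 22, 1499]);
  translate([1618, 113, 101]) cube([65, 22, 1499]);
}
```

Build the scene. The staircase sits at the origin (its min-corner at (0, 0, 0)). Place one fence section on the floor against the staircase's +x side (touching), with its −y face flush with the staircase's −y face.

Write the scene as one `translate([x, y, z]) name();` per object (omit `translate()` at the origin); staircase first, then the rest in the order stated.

staircase();
translate([798, 0, 0]) fence_section();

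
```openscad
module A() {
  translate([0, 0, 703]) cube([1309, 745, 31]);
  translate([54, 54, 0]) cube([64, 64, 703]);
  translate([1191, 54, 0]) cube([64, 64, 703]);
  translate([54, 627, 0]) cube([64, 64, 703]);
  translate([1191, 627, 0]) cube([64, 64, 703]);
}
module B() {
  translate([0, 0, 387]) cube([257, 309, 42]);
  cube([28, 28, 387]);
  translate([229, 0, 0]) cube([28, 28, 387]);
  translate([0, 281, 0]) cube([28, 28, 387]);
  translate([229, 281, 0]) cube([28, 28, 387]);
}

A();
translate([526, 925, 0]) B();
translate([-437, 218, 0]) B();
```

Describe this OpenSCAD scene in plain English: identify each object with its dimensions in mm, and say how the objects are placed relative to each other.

A is a table with a 1309×745 mm rectangular top, 31 mm thick, top surface at z = 734 mm, supported by four 64×64 mm square legs, each inset 54 mm from the nearest pair of top edges, running from the floor.

B is a four-legged stool. The seat is 257×309 mm, 42 mm thick, top at z = 429 mm. It stands on four square legs, each 28×28 mm in cross-section, from z = 0 to the seat underside, each flush with a corner of the seat.

Two stools sit around the table at the +y, −x sides.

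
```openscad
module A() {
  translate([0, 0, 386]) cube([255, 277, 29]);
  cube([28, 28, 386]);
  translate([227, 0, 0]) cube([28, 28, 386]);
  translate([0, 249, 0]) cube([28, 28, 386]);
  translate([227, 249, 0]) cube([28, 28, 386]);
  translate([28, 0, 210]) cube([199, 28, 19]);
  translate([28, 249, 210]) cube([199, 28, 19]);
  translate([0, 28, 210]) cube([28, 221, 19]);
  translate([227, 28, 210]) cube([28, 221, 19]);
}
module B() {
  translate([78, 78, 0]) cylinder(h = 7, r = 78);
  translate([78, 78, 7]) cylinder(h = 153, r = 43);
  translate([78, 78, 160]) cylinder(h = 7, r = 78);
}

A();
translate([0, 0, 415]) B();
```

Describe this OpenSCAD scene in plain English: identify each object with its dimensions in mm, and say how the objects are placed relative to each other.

A is a four-legged stool. The seat is a 255×277×29 mm slab whose top surface is at z = 415 mm; four square legs, each 28×28 mm in cross-section, run from the floor (z = 0) to the underside of the seat, each flush with a corner of the seat. Four stretchers, 28 mm wide and 19 mm tall, connect adjacent legs with their undersides at z = 210 mm, each running between the inner faces of the legs it joins and aligned with the legs' outer faces on the other axis.

B is a spool: two coaxial disc flanges of radius 78 mm and thickness 7 mm, joined by a core cylinder of radius 43 mm and height 153 mm. The lower flange rests on z = 0 and the three cylinders share a vertical axis.

The spool is on top of the stool.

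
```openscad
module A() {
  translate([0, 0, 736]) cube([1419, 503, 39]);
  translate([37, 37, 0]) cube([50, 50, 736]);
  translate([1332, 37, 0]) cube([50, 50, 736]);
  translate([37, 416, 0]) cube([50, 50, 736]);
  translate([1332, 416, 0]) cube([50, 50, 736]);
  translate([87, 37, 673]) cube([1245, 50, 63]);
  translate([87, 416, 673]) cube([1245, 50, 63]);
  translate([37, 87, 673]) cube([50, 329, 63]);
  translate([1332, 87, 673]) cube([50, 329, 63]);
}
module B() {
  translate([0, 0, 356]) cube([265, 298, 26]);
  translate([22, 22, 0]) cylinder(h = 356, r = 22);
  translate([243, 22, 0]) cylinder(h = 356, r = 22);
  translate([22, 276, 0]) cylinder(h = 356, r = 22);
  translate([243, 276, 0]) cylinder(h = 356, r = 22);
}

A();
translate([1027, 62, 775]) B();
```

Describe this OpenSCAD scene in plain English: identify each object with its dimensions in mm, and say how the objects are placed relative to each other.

A is a table with a 1419×503 mm rectangular top, 39 mm thick, top surface at z = 775 mm, supported by four 50×50 mm square legs, each inset 37 mm from the nearest pair of top edges, running from the floor. Four apron rails, 50 mm thick and 63 mm tall, run between adjacent legs with their top edges flush with the underside of the top and their outer faces flush with the legs' outer faces.

B is a four-legged stool. The seat is a 265×298×26 mm slab whose top surface is at z = 382 mm; four round legs, each 44 mm in diameter, run from the floor (z = 0) to the underside of the seat, each leg's axis is inset half a diameter from the nearest pair of seat edges (so the leg's bounding box is flush with the corner).

The stool is on top of the table.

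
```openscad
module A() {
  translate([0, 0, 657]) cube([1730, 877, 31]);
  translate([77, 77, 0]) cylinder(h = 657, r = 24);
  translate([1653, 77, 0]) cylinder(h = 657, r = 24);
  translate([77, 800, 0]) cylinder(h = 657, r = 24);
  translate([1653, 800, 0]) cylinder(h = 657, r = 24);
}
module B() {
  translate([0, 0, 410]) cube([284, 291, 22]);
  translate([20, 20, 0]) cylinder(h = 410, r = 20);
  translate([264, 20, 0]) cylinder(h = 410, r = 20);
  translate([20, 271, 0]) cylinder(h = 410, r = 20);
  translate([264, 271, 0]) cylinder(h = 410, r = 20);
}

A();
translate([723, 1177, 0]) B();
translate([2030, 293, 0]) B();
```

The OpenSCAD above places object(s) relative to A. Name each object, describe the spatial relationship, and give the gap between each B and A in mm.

Each stool's nearest face is 300 mm from the table's bounding box.

A is a table. B is a stool. Two stools sit around the table at the +y, +x sides. The gap between each stool and the table is 300 mm.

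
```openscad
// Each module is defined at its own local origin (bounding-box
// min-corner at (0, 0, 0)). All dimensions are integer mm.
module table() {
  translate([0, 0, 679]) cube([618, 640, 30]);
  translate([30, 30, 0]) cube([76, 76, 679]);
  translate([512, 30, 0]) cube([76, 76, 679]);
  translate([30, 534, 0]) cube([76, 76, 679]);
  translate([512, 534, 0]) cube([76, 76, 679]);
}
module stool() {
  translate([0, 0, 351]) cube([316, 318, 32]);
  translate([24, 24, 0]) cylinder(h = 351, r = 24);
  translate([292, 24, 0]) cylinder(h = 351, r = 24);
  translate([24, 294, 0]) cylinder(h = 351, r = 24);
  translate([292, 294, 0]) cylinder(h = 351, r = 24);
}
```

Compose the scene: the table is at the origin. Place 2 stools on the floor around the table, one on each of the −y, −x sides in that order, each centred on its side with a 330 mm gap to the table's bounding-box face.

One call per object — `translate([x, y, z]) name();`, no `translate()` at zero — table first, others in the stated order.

table();
translate([151, -648, 0]) stool();
translate([-646, 161, 0]) stool();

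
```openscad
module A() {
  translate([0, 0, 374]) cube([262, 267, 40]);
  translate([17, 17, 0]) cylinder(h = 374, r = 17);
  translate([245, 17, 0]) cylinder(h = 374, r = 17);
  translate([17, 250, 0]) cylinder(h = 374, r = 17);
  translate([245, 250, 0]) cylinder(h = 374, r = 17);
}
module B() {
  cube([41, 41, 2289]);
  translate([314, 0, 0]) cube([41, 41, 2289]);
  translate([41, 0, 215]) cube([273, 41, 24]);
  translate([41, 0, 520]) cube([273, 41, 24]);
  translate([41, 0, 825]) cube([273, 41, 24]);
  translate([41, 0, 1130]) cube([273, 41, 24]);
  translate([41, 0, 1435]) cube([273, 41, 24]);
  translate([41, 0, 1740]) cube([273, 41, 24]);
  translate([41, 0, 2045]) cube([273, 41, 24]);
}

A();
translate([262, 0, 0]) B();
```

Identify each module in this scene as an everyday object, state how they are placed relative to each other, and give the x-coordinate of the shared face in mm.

A is a stool. B is a ladder. The ladder is against the stool's +x side, with their −y faces flush. The x-coordinate of the shared face is 262 mm.

The stool's +x face and the ladder's −x face are both at x = 262 mm.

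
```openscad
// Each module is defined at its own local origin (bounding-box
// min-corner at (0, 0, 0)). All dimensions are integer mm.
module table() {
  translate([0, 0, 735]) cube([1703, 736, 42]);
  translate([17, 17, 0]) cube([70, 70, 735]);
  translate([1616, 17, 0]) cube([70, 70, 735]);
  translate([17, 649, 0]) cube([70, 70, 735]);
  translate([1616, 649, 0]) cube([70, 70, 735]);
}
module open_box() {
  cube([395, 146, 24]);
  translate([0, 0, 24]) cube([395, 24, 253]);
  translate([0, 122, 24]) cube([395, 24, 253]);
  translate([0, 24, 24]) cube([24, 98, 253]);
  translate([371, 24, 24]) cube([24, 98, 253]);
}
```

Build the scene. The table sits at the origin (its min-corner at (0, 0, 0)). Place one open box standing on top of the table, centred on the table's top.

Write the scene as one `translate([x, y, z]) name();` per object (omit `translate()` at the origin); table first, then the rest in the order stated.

table();
translate([654, 295, 777]) open_box();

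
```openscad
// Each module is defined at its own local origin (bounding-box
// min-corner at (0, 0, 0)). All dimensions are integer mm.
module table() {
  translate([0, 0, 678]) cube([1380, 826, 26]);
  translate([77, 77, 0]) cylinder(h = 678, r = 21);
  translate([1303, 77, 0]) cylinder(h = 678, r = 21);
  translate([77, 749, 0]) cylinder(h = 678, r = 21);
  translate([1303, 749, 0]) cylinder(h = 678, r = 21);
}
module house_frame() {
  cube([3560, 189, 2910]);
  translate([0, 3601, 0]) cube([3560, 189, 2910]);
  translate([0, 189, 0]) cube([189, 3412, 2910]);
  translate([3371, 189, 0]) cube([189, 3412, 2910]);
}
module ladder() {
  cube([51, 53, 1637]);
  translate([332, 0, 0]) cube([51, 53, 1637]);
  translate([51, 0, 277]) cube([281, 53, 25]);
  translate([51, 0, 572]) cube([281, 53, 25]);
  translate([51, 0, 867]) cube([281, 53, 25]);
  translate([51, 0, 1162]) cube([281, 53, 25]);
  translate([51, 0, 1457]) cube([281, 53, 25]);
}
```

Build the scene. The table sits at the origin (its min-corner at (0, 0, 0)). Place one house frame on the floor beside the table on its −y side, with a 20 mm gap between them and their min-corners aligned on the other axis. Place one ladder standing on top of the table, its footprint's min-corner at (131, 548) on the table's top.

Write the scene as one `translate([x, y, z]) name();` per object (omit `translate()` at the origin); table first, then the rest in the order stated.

table();
translate([0, -3810, 0]) house_frame();
translate([131, 548, 704]) ladder();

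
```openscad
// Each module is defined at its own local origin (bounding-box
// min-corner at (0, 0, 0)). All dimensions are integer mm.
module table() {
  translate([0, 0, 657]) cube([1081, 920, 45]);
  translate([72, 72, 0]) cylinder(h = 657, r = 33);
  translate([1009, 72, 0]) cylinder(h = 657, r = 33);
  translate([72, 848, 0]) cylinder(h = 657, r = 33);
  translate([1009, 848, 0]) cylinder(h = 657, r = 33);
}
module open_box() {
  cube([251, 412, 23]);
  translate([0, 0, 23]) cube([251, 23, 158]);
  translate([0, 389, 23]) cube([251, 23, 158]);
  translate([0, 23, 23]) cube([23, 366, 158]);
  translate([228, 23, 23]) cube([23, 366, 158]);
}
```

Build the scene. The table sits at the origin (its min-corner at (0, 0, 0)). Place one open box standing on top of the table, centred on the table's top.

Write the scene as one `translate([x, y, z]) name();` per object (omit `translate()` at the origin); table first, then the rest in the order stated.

table();
translate([415, 254, 702]) open_box();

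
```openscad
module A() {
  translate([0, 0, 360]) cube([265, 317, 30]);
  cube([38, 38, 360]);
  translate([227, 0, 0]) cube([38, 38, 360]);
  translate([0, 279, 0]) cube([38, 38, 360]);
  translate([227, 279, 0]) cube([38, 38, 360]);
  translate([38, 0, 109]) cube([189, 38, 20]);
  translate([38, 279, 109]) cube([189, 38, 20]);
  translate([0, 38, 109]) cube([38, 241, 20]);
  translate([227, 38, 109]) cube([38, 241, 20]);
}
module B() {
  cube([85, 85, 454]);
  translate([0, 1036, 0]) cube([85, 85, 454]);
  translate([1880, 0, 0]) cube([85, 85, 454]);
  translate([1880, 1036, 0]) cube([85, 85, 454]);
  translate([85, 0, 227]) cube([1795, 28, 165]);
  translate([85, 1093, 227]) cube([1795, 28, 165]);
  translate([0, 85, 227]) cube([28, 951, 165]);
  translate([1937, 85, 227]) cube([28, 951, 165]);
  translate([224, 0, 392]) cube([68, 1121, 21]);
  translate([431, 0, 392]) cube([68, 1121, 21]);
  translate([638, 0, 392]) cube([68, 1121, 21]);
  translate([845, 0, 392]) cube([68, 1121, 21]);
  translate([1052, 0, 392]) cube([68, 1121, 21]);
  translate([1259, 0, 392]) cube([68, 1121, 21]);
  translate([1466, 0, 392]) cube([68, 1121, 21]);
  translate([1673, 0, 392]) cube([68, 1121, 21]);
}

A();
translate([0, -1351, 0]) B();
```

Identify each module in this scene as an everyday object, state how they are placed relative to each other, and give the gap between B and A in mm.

The bed frame's nearest face is 230 mm from the stool's −y face.

A is a stool. B is a bed frame. The bed frame is on the floor beside the stool on its −y side. The gap between the bed frame and the stool is 230 mm.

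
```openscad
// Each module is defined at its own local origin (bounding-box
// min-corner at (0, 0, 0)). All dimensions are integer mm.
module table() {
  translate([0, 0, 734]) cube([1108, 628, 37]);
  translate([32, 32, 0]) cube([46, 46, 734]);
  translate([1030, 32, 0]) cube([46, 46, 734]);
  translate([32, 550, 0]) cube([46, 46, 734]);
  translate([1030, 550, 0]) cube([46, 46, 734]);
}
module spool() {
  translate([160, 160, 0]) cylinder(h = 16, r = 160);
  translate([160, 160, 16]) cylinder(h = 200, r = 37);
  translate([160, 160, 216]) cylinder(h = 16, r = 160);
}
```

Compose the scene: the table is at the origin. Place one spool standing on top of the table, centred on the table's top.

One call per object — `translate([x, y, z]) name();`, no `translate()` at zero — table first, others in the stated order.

table();
translate([394, 154, 771]) spool();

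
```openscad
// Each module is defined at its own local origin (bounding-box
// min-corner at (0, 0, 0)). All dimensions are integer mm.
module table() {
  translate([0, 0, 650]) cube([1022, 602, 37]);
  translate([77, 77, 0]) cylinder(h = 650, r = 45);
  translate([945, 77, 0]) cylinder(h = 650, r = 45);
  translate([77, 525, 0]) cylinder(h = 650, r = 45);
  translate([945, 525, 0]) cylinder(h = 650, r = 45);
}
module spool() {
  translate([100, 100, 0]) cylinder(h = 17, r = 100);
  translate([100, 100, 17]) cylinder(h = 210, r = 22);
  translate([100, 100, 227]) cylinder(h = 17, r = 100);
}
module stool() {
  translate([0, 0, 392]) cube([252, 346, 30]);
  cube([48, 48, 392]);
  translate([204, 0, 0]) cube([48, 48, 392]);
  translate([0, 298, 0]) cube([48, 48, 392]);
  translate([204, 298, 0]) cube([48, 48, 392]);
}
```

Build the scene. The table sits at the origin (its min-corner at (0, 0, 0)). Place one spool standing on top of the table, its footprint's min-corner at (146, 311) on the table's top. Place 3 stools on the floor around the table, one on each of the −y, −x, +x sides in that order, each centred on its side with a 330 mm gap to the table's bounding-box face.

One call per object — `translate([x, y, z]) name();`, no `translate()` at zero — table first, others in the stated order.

table();
translate([146, 311, 687]) spool();
translate([385, -676, 0]) stool();
translate([-582, 128, 0]) stool();
translate([1352, 128, 0]) stool();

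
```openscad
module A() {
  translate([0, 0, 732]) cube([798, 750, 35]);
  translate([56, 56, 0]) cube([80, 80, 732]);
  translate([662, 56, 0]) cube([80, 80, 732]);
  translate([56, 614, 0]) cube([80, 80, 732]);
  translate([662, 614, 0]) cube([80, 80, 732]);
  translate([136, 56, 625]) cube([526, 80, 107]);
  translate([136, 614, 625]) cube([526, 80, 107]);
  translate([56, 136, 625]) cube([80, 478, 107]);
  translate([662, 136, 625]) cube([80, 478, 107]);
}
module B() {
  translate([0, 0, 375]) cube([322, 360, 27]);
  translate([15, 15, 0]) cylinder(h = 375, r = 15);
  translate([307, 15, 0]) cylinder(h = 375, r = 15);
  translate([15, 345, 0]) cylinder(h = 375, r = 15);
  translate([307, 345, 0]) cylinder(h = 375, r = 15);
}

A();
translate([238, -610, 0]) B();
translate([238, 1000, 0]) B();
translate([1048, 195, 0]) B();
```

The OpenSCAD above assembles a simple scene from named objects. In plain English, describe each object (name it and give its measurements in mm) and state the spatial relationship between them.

A is a table: top 798 mm (x) × 750 mm (y), 35 mm thick, upper face at z = 767 mm, on four 80×80 mm square legs, each inset 56 mm from the nearest pair of top edges, running from z = 0 to the bottom of the top. Four apron rails, 80 mm thick and 107 mm tall, run between adjacent legs with their top edges flush with the underside of the top and their outer faces flush with the legs' outer faces.

B is a four-legged stool. The seat is 322×360 mm, 27 mm thick, top at z = 402 mm. It stands on four round legs, each 30 mm in diameter, from z = 0 to the seat underside, each leg's axis is inset half a diameter from the nearest pair of seat edges (so the leg's bounding box is flush with the corner).

Three stools sit around the table at the −y, +y, +x sides.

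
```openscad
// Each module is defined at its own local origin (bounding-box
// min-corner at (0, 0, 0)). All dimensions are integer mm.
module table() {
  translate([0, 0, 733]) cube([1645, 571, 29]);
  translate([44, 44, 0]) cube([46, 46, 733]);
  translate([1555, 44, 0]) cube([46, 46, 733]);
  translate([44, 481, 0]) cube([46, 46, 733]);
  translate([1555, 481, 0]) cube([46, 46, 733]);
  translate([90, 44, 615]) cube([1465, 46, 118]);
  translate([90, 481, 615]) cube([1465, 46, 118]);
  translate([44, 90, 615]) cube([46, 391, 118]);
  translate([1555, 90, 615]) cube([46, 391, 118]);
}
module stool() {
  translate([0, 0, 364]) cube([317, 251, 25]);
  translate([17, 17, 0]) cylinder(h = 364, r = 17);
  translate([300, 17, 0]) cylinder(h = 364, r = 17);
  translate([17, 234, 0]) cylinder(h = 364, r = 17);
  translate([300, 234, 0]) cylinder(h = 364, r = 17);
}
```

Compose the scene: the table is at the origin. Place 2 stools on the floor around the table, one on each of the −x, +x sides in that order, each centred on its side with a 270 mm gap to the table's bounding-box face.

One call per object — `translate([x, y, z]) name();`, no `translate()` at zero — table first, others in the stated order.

table();
translate([-587, 160, 0]) stool();
translate([1915, 160, 0]) stool();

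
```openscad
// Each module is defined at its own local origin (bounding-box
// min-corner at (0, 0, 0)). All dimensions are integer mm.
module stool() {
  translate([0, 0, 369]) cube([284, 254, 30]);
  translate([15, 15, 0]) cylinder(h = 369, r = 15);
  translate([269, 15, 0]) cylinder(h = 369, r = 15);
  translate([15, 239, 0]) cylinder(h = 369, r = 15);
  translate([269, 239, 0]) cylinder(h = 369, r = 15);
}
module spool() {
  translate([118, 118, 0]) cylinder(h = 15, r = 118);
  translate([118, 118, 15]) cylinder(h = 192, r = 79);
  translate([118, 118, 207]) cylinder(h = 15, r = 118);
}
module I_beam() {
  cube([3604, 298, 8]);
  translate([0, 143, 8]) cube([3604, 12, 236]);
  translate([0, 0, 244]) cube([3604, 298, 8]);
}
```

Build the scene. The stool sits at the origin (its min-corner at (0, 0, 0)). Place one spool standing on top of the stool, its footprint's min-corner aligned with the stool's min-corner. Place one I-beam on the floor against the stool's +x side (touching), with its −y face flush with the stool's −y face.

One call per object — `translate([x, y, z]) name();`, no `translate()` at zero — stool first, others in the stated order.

stool();
translate([0, 0, 399]) spool();
translate([284, 0, 0]) I_beam();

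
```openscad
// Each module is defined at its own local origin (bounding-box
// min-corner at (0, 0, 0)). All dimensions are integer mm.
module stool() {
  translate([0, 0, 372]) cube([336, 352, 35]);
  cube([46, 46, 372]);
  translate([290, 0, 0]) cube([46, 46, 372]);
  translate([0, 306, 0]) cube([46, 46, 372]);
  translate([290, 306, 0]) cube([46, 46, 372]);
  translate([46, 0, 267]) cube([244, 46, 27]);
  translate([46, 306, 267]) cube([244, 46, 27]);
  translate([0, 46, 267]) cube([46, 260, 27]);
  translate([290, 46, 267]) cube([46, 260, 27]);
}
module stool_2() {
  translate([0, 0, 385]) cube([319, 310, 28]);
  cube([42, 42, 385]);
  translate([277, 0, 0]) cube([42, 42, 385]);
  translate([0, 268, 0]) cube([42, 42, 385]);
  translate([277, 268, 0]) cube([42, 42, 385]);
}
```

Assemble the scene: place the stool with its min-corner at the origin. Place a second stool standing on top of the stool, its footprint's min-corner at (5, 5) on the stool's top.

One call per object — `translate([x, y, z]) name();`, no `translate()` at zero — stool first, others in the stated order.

stool();
translate([5, 5, 407]) stool_2();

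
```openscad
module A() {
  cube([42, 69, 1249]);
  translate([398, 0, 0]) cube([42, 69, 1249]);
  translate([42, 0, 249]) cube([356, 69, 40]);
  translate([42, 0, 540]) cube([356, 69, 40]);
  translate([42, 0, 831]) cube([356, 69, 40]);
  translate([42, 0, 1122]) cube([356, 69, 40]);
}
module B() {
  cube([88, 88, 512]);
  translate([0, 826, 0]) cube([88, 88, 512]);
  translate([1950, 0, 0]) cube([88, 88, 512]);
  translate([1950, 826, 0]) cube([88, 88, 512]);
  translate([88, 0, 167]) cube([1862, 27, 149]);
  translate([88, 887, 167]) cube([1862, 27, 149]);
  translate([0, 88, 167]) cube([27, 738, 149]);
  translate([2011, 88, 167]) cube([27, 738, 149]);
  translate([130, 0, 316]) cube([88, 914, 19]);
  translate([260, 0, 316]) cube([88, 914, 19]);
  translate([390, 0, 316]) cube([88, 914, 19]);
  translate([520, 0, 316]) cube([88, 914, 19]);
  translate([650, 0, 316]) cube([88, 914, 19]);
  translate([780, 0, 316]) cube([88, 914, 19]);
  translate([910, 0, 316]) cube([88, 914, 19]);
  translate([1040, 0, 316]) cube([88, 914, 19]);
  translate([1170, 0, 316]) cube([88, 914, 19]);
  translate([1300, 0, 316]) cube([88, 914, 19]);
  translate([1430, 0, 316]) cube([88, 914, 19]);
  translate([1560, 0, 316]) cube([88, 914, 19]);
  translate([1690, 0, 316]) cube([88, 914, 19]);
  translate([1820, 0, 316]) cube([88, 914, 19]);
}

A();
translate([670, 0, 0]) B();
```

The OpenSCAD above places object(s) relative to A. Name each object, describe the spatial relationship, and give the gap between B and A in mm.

The bed frame's nearest face is 230 mm from the ladder's +x face.

A is a ladder. B is a bed frame. The bed frame is on the floor beside the ladder on its +x side. The gap between the bed frame and the ladder is 230 mm.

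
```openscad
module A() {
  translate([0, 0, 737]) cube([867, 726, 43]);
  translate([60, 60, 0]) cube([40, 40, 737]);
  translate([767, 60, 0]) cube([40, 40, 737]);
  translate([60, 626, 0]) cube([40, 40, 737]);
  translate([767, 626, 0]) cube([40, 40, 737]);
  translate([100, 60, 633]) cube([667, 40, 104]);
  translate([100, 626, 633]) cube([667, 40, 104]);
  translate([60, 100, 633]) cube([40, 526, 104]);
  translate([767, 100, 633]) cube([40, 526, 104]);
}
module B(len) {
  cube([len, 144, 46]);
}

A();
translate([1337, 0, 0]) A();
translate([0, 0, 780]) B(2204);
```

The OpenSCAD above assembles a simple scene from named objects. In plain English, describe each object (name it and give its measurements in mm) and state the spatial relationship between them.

A is a table with a 867×726 mm rectangular top, 43 mm thick, top surface at z = 780 mm, supported by four 40×40 mm square legs, each inset 60 mm from the nearest pair of top edges, running from the floor. Four apron rails, 40 mm thick and 104 mm tall, run between adjacent legs with their top edges flush with the underside of the top and their outer faces flush with the legs' outer faces.

B is a rectangular beam 2204 mm long (x), 144 mm deep (y), 46 mm thick (z).

The beam spans the tops of two tables placed 470 mm apart, resting at z = 780 mm.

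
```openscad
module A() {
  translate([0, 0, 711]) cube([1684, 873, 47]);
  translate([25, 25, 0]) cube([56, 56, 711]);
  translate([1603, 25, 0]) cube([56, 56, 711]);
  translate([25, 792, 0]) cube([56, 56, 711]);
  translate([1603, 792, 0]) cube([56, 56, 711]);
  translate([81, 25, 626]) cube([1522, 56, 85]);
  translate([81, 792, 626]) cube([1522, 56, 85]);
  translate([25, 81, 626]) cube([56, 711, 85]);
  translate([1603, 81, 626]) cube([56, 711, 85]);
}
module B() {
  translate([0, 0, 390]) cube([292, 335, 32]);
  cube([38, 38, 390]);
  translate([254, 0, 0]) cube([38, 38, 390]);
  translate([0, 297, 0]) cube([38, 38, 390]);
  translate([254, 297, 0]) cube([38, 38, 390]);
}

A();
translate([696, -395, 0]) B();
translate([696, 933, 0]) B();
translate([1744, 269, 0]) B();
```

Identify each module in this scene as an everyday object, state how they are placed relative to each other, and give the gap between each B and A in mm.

Each stool's nearest face is 60 mm from the table's bounding box.

A is a table. B is a stool. Three stools sit around the table at the −y, +y, +x sides. The gap between each stool and the table is 60 mm.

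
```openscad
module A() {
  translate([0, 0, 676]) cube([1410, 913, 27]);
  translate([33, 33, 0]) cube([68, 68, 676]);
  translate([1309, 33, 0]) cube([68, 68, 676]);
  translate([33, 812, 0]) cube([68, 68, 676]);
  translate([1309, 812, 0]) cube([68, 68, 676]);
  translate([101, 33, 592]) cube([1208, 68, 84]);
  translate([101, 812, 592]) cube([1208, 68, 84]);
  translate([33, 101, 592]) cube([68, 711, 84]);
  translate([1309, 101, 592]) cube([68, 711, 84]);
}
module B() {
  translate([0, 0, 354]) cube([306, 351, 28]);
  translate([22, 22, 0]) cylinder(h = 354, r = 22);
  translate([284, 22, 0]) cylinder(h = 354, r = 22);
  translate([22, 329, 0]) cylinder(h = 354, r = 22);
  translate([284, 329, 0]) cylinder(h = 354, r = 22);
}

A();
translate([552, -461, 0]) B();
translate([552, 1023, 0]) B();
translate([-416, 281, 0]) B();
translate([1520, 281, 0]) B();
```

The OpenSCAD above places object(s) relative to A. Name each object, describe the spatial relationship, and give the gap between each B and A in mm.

Each stool's nearest face is 110 mm from the table's bounding box.

A is a table. B is a stool. Four stools sit around the table at the −y, +y, −x, +x sides. The gap between each stool and the table is 110 mm.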